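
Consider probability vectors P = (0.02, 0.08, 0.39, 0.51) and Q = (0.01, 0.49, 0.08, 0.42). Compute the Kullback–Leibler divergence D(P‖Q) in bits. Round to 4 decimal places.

D(P‖Q) = Σ p·log₂(p/q).
  0.02·log₂(0.02/0.01) = 0.02000
  0.08·log₂(0.08/0.49) = -0.20918
  0.39·log₂(0.39/0.08) = 0.89131
  0.51·log₂(0.51/0.42) = 0.14286
D(P‖Q) = 0.8450 bits.

0.8450 bits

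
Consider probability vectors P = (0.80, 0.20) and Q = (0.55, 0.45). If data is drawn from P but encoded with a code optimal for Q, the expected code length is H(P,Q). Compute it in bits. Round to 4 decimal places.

H(P,Q) = −Σ p·log₂ q.
  −0.80·log₂(0.55) = 0.69000
  −0.20·log₂(0.45) = 0.23040
H(P,Q) = 0.9204 bits.

0.9204 bits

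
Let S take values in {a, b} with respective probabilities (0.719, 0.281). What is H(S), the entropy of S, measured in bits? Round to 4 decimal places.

H(S) = −Σ p·log₂ p.
  −(0.719)·log₂(0.719) = 0.34220
  −(0.281)·log₂(0.281) = 0.51461
Sum: 0.34220 + 0.51461 = 0.8568 bits.

0.8568 bits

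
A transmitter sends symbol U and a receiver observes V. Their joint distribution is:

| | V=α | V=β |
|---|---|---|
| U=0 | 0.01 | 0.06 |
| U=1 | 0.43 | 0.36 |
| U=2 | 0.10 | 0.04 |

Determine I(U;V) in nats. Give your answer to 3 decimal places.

Marginals: p(U) = (0.0700, 0.7900, 0.1400), p(V) = (0.5400, 0.4600).
I(U;V) = Σ p(x,y)·ln[p(x,y)/(p(x)p(y))].
  (0,α): 0.01·ln(0.2646) = -0.0133
  (0,β): 0.06·ln(1.8634) = 0.0373
  (1,α): 0.43·ln(1.0080) = 0.0034
  (1,β): 0.36·ln(0.9906) = -0.0034
  (2,α): 0.10·ln(1.3228) = 0.0280
  (2,β): 0.04·ln(0.6211) = -0.0190
Sum = 0.033 nats.

0.033 nats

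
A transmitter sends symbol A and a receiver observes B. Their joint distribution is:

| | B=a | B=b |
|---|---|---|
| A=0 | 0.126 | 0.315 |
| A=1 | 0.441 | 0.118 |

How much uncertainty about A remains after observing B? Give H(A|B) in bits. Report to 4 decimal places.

Marginals: p(A) = (0.4410, 0.5590), p(B) = (0.5670, 0.4330).
H(A|B) = Σ p(B) · H(A|B=·).
  B=a: p=0.5670, H(A|B=a) = 0.7642
  B=b: p=0.4330, H(A|B=b) = 0.8451
Weighted sum = 0.7992 bits.

0.7992 bits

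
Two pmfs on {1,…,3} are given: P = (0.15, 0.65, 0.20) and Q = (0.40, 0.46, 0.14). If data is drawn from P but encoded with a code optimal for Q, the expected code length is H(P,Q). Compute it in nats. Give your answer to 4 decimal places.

1.0354 nats

H(P,Q) = −Σ p·ln q.
  −0.15·ln(0.40) = 0.13744
  −0.65·ln(0.46) = 0.50474
  −0.20·ln(0.14) = 0.39322
H(P,Q) = 1.0354 nats.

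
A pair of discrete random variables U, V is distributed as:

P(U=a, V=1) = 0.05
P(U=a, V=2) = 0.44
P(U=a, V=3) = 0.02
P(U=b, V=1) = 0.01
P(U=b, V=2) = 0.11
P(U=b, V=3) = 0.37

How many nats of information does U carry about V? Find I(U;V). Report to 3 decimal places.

0.312 nats

Marginals: p(U) = (0.5100, 0.4900), p(V) = (0.0600, 0.5500, 0.3900).
I(U;V) = H(U) + H(V) − H(U,V).
H(U) = 0.6929, H(V) = 0.8648, H(U,V) = 1.2460.
I(U;V) = 0.6929 + 0.8648 − 1.2460 = 0.312 nats.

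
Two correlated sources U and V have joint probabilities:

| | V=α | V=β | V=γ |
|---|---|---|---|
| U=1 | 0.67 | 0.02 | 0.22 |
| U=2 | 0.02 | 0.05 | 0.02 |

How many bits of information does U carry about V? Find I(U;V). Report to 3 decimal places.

Marginals: p(U) = (0.9100, 0.0900), p(V) = (0.6900, 0.0700, 0.2400).
I(U;V) = H(U) + H(V) − H(U,V).
H(U) = 0.4365, H(V) = 1.1321, H(U,V) = 1.4224.
I(U;V) = 0.4365 + 1.1321 − 1.4224 = 0.146 bits.

0.146 bits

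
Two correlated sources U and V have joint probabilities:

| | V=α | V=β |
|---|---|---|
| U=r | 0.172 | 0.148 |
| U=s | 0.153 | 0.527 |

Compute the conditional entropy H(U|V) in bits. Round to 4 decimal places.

Marginals: p(U) = (0.3200, 0.6800), p(V) = (0.3250, 0.6750).
H(U|V) = Σ p(V) · H(U|V=·).
  V=α: p=0.3250, H(U|V=α) = 0.9975
  V=β: p=0.6750, H(U|V=β) = 0.7588
Weighted sum = 0.8364 bits.

0.8364 bits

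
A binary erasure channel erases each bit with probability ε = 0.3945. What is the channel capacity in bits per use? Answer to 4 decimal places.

0.6055 bits

Binary erasure channel: capacity C = 1 − ε.
C = 1 − 0.3945 = 0.6055 bits per channel use.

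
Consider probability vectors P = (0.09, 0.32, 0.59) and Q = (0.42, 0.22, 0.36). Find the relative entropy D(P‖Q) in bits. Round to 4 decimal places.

D(P‖Q) = Σ p·log₂(p/q).
  0.09·log₂(0.09/0.42) = -0.20002
  0.32·log₂(0.32/0.22) = 0.17298
  0.59·log₂(0.59/0.36) = 0.42050
D(P‖Q) = 0.3935 bits.

0.3935 bits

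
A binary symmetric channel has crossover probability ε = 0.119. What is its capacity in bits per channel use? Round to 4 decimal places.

Binary symmetric channel: C = 1 − h₂(ε) where h₂ is the binary entropy function.
h₂(0.119) = −0.119·log₂0.119 − 0.881·log₂0.881 = 0.5265.
C = 1 − 0.5265 = 0.4735 bits per channel use.

0.4735 bits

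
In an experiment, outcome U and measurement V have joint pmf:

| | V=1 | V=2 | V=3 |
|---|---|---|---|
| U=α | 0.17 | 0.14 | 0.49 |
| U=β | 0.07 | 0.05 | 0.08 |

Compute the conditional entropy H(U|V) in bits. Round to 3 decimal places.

Marginals: p(U) = (0.8000, 0.2000), p(V) = (0.2400, 0.1900, 0.5700).
H(U|V) = Σ p(V) · H(U|V=·).
  V=1: p=0.2400, H(U|V=1) = 0.8709
  V=2: p=0.1900, H(U|V=2) = 0.8315
  V=3: p=0.5700, H(U|V=3) = 0.5852
Weighted sum = 0.701 bits.

0.701 bits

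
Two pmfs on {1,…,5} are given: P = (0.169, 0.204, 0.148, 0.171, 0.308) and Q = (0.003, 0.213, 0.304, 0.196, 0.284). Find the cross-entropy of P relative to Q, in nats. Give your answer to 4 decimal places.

2.1398 nats

H(P,Q) = −Σ p·ln q.
  −0.169·ln(0.003) = 0.98175
  −0.204·ln(0.213) = 0.31548
  −0.148·ln(0.304) = 0.17623
  −0.171·ln(0.196) = 0.27867
  −0.308·ln(0.284) = 0.38770
H(P,Q) = 2.1398 nats.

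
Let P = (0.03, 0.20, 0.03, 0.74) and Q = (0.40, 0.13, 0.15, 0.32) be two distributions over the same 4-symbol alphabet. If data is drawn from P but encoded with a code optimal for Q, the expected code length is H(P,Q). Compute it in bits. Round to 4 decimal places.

H(P,Q) = −Σ p·log₂ q.
  −0.03·log₂(0.40) = 0.03966
  −0.20·log₂(0.13) = 0.58868
  −0.03·log₂(0.15) = 0.08211
  −0.74·log₂(0.32) = 1.21645
H(P,Q) = 1.9269 bits.

1.9269 bits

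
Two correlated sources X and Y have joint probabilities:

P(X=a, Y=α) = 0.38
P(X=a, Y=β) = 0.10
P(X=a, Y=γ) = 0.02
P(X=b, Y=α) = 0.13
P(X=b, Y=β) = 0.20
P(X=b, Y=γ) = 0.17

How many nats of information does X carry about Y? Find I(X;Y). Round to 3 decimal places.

Marginals: p(X) = (0.5000, 0.5000), p(Y) = (0.5100, 0.3000, 0.1900).
I(X;Y) = Σ p(x,y)·ln[p(x,y)/(p(x)p(y))].
  (a,α): 0.38·ln(1.4902) = 0.1516
  (a,β): 0.10·ln(0.6667) = -0.0405
  (a,γ): 0.02·ln(0.2105) = -0.0312
  (b,α): 0.13·ln(0.5098) = -0.0876
  (b,β): 0.20·ln(1.3333) = 0.0575
  (b,γ): 0.17·ln(1.7895) = 0.0989
Sum = 0.149 nats.

0.149 nats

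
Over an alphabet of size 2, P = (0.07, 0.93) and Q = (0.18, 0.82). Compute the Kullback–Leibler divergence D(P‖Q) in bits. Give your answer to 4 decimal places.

D(P‖Q) = Σ p·log₂(p/q).
  0.07·log₂(0.07/0.18) = -0.09538
  0.93·log₂(0.93/0.82) = 0.16889
D(P‖Q) = 0.0735 bits.

0.0735 bits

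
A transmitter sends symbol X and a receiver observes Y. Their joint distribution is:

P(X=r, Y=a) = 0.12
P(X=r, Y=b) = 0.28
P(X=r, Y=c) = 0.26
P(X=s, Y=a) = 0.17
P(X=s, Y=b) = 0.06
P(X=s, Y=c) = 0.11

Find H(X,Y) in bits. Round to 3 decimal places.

2.415 bits

H(X,Y) = −Σ p(x,y)·log₂ p(x,y) over all 6 cells.
  cell (r,a): −0.12·log₂0.12 = 0.3671
  cell (r,b): −0.28·log₂0.28 = 0.5142
  cell (r,c): −0.26·log₂0.26 = 0.5053
  cell (s,a): −0.17·log₂0.17 = 0.4346
  cell (s,b): −0.06·log₂0.06 = 0.2435
  cell (s,c): −0.11·log₂0.11 = 0.3503
Sum = 2.415 bits.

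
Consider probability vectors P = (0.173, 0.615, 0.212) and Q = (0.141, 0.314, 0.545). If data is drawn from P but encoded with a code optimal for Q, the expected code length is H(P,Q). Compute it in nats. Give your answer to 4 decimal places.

H(P,Q) = −Σ p·ln q.
  −0.173·ln(0.141) = 0.33891
  −0.615·ln(0.314) = 0.71239
  −0.212·ln(0.545) = 0.12868
H(P,Q) = 1.1800 nats.

1.1800 nats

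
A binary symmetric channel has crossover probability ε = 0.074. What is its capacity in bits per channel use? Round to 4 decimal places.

Binary symmetric channel: C = 1 − h₂(ε) where h₂ is the binary entropy function.
h₂(0.074) = −0.074·log₂0.074 − 0.926·log₂0.926 = 0.3807.
C = 1 − 0.3807 = 0.6193 bits per channel use.

0.6193 bits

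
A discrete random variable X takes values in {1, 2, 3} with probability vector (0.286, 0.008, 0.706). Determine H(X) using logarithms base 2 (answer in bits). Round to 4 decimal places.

0.9268 bits

H(X) = −Σ p·log₂ p.
  −(0.286)·log₂(0.286) = 0.51649
  −(0.008)·log₂(0.008) = 0.05573
  −(0.706)·log₂(0.706) = 0.35460
Sum: 0.51649 + 0.05573 + 0.35460 = 0.9268 bits.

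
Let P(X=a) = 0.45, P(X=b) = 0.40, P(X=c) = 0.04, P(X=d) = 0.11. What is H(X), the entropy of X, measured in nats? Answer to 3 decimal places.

1.097 nats

H(X) = −Σ p·ln p.
  −(0.45)·ln(0.45) = 0.3593
  −(0.40)·ln(0.40) = 0.3665
  −(0.04)·ln(0.04) = 0.1288
  −(0.11)·ln(0.11) = 0.2428
Sum: 0.3593 + 0.3665 + 0.1288 + 0.2428 = 1.097 nats.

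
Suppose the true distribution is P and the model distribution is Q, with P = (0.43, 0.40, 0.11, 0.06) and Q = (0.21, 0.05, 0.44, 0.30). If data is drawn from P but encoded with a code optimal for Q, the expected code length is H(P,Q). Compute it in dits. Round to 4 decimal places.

0.8825 dits

H(P,Q) = −Σ p·log₁₀ q.
  −0.43·log₁₀(0.21) = 0.29145
  −0.40·log₁₀(0.05) = 0.52041
  −0.11·log₁₀(0.44) = 0.03922
  −0.06·log₁₀(0.30) = 0.03137
H(P,Q) = 0.8825 dits.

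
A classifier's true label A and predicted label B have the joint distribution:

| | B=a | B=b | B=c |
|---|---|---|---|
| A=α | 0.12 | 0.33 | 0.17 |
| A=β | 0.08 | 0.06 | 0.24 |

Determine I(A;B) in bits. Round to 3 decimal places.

0.121 bits

Marginals: p(A) = (0.6200, 0.3800), p(B) = (0.2000, 0.3900, 0.4100).
I(A;B) = Σ p(x,y)·log₂[p(x,y)/(p(x)p(y))].
  (α,a): 0.12·log₂(0.9677) = -0.0057
  (α,b): 0.33·log₂(1.3648) = 0.1481
  (α,c): 0.17·log₂(0.6688) = -0.0987
  (β,a): 0.08·log₂(1.0526) = 0.0059
  (β,b): 0.06·log₂(0.4049) = -0.0783
  (β,c): 0.24·log₂(1.5404) = 0.1496
Sum = 0.121 bits.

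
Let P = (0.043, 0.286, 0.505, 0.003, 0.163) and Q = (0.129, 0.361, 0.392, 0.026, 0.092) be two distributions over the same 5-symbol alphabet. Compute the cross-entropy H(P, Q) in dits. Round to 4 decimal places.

0.5438 dits

H(P,Q) = −Σ p·log₁₀ q.
  −0.043·log₁₀(0.129) = 0.03824
  −0.286·log₁₀(0.361) = 0.12655
  −0.505·log₁₀(0.392) = 0.20539
  −0.003·log₁₀(0.026) = 0.00476
  −0.163·log₁₀(0.092) = 0.16890
H(P,Q) = 0.5438 dits.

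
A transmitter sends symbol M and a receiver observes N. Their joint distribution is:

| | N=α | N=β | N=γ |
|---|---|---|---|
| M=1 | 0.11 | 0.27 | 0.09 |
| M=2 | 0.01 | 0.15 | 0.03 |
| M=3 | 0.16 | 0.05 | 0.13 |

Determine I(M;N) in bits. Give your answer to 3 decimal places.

0.199 bits

Marginals: p(M) = (0.4700, 0.1900, 0.3400), p(N) = (0.2800, 0.4700, 0.2500).
I(M;N) = Σ p(x,y)·log₂[p(x,y)/(p(x)p(y))].
  (1,α): 0.11·log₂(0.8359) = -0.0285
  (1,β): 0.27·log₂(1.2223) = 0.0782
  (1,γ): 0.09·log₂(0.7660) = -0.0346
  (2,α): 0.01·log₂(0.1880) = -0.0241
  (2,β): 0.15·log₂(1.6797) = 0.1122
  (2,γ): 0.03·log₂(0.6316) = -0.0199
  (3,α): 0.16·log₂(1.6807) = 0.1198
  (3,β): 0.05·log₂(0.3129) = -0.0838
  (3,γ): 0.13·log₂(1.5294) = 0.0797
Sum = 0.199 bits.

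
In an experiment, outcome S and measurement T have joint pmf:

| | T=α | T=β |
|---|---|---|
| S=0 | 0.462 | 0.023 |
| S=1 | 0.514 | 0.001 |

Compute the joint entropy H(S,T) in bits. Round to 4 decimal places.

1.1433 bits

H(S,T) = −Σ p(x,y)·log₂ p(x,y) over all 4 cells.
  cell (0,α): −0.462·log₂0.462 = 0.51468
  cell (0,β): −0.023·log₂0.023 = 0.12517
  cell (1,α): −0.514·log₂0.514 = 0.49352
  cell (1,β): −0.001·log₂0.001 = 0.00997
Sum = 1.1433 bits.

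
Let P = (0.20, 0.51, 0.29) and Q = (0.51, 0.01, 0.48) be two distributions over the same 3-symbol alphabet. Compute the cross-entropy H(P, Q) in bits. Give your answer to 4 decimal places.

H(P,Q) = −Σ p·log₂ q.
  −0.20·log₂(0.51) = 0.19429
  −0.51·log₂(0.01) = 3.38837
  −0.29·log₂(0.48) = 0.30708
H(P,Q) = 3.8897 bits.

3.8897 bits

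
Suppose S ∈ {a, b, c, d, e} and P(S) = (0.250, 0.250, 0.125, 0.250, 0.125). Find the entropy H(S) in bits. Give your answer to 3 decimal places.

H(S) = −Σ p·log₂ p.
  −(0.250)·log₂(0.250) = 0.5000
  −(0.250)·log₂(0.250) = 0.5000
  −(0.125)·log₂(0.125) = 0.3750
  −(0.250)·log₂(0.250) = 0.5000
  −(0.125)·log₂(0.125) = 0.3750
Sum: 0.5000 + 0.5000 + 0.3750 + 0.5000 + 0.3750 = 2.250 bits.

2.250 bits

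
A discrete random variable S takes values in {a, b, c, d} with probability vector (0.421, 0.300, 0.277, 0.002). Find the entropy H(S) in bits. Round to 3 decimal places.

H(S) = −Σ p·log₂ p.
  −(0.421)·log₂(0.421) = 0.5255
  −(0.300)·log₂(0.300) = 0.5211
  −(0.277)·log₂(0.277) = 0.5130
  −(0.002)·log₂(0.002) = 0.0179
Sum: 0.5255 + 0.5211 + 0.5130 + 0.0179 = 1.577 bits.

1.577 bits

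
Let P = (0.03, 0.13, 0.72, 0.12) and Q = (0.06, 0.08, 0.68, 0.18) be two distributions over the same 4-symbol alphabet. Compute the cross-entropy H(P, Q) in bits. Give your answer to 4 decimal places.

H(P,Q) = −Σ p·log₂ q.
  −0.03·log₂(0.06) = 0.12177
  −0.13·log₂(0.08) = 0.47370
  −0.72·log₂(0.68) = 0.40060
  −0.12·log₂(0.18) = 0.29687
H(P,Q) = 1.2929 bits.

1.2929 bits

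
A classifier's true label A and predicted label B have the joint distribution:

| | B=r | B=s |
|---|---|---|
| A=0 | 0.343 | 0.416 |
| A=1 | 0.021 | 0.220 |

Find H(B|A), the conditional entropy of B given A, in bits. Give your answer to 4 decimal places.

Chain rule: H(B|A) = H(A,B) − H(A).
Marginals: p(A) = (0.7590, 0.2410), p(B) = (0.3640, 0.6360).
H(A,B) = 1.6535 bits; H(A) = 0.7967 bits.
H(B|A) = 1.6535 − 0.7967 = 0.8568 bits.

0.8568 bits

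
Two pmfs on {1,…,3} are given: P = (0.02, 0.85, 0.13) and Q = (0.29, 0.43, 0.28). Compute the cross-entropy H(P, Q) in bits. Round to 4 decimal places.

1.3094 bits

H(P,Q) = −Σ p·log₂ q.
  −0.02·log₂(0.29) = 0.03572
  −0.85·log₂(0.43) = 1.03495
  −0.13·log₂(0.28) = 0.23875
H(P,Q) = 1.3094 bits.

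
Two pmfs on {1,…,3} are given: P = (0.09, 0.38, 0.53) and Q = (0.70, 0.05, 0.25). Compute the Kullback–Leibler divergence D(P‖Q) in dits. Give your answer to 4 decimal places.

D(P‖Q) = Σ p·log₁₀(p/q).
  0.09·log₁₀(0.09/0.70) = -0.08018
  0.38·log₁₀(0.38/0.05) = 0.33471
  0.53·log₁₀(0.53/0.25) = 0.17296
D(P‖Q) = 0.4275 dits.

0.4275 dits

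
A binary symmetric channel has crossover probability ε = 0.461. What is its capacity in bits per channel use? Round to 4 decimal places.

Binary symmetric channel: C = 1 − h₂(ε) where h₂ is the binary entropy function.
h₂(0.461) = −0.461·log₂0.461 − 0.539·log₂0.539 = 0.9956.
C = 1 − 0.9956 = 0.0044 bits per channel use.

0.0044 bits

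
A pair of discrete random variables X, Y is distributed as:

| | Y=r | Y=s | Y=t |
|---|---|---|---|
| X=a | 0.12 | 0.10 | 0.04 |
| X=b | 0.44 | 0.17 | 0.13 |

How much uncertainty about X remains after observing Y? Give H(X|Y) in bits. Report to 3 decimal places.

0.810 bits

Marginals: p(X) = (0.2600, 0.7400), p(Y) = (0.5600, 0.2700, 0.1700).
H(X|Y) = Σ p(Y) · H(X|Y=·).
  Y=r: p=0.5600, H(X|Y=r) = 0.7496
  Y=s: p=0.2700, H(X|Y=s) = 0.9510
  Y=t: p=0.1700, H(X|Y=t) = 0.7871
Weighted sum = 0.810 bits.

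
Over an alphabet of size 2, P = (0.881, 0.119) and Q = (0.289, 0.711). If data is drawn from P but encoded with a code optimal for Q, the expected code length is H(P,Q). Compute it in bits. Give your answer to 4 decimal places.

H(P,Q) = −Σ p·log₂ q.
  −0.881·log₂(0.289) = 1.57775
  −0.119·log₂(0.711) = 0.05856
H(P,Q) = 1.6363 bits.

1.6363 bits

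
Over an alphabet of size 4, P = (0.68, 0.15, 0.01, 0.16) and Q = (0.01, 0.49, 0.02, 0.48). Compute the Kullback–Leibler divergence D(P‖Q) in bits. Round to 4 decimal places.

3.6197 bits

D(P‖Q) = Σ p·log₂(p/q).
  0.68·log₂(0.68/0.01) = 4.13947
  0.15·log₂(0.15/0.49) = -0.25617
  0.01·log₂(0.01/0.02) = -0.01000
  0.16·log₂(0.16/0.48) = -0.25359
D(P‖Q) = 3.6197 bits.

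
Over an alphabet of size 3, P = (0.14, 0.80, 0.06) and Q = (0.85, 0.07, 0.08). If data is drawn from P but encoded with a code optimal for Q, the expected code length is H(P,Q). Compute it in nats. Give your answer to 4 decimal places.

H(P,Q) = −Σ p·ln q.
  −0.14·ln(0.85) = 0.02275
  −0.80·ln(0.07) = 2.12741
  −0.06·ln(0.08) = 0.15154
H(P,Q) = 2.3017 nats.

2.3017 nats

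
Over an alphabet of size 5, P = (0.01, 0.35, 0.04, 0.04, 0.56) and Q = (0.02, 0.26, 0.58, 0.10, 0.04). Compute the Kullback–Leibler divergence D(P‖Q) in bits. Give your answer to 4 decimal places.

2.0650 bits

D(P‖Q) = Σ p·log₂(p/q).
  0.01·log₂(0.01/0.02) = -0.01000
  0.35·log₂(0.35/0.26) = 0.15010
  0.04·log₂(0.04/0.58) = -0.15432
  0.04·log₂(0.04/0.10) = -0.05288
  0.56·log₂(0.56/0.04) = 2.13212
D(P‖Q) = 2.0650 bits.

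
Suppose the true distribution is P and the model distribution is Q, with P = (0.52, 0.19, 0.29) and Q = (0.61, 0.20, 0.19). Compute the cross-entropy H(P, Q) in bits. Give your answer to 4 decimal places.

H(P,Q) = −Σ p·log₂ q.
  −0.52·log₂(0.61) = 0.37082
  −0.19·log₂(0.20) = 0.44117
  −0.29·log₂(0.19) = 0.69482
H(P,Q) = 1.5068 bits.

1.5068 bits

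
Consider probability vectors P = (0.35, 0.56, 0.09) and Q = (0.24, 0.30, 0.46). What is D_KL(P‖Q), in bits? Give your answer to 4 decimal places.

D(P‖Q) = Σ p·log₂(p/q).
  0.35·log₂(0.35/0.24) = 0.19051
  0.56·log₂(0.56/0.30) = 0.50426
  0.09·log₂(0.09/0.46) = -0.21183
D(P‖Q) = 0.4829 bits.

0.4829 bits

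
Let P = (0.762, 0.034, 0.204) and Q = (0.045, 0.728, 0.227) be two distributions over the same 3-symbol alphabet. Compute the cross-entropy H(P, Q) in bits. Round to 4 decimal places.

H(P,Q) = −Σ p·log₂ q.
  −0.762·log₂(0.045) = 3.40914
  −0.034·log₂(0.728) = 0.01557
  −0.204·log₂(0.227) = 0.43640
H(P,Q) = 3.8611 bits.

3.8611 bits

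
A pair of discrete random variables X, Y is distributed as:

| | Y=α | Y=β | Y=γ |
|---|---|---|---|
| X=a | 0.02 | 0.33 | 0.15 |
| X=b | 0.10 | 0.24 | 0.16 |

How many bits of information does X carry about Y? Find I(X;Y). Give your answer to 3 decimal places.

Marginals: p(X) = (0.5000, 0.5000), p(Y) = (0.1200, 0.5700, 0.3100).
I(X;Y) = Σ p(x,y)·log₂[p(x,y)/(p(x)p(y))].
  (a,α): 0.02·log₂(0.3333) = -0.0317
  (a,β): 0.33·log₂(1.1579) = 0.0698
  (a,γ): 0.15·log₂(0.9677) = -0.0071
  (b,α): 0.10·log₂(1.6667) = 0.0737
  (b,β): 0.24·log₂(0.8421) = -0.0595
  (b,γ): 0.16·log₂(1.0323) = 0.0073
Sum = 0.053 bits.

0.053 bits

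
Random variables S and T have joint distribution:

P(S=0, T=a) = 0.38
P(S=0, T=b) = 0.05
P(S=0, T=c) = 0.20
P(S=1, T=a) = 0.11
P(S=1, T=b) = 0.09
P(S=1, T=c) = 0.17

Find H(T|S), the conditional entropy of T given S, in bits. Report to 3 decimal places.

Chain rule: H(T|S) = H(S,T) − H(S).
Marginals: p(S) = (0.6300, 0.3700), p(T) = (0.4900, 0.1400, 0.3700).
H(S,T) = 2.3085 bits; H(S) = 0.9507 bits.
H(T|S) = 2.3085 − 0.9507 = 1.358 bits.

1.358 bits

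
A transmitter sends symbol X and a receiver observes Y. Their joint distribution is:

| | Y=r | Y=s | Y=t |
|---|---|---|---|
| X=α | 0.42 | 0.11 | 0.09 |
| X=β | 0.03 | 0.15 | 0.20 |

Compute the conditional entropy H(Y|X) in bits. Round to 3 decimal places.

1.257 bits

Marginals: p(X) = (0.6200, 0.3800), p(Y) = (0.4500, 0.2600, 0.2900).
H(Y|X) = Σ p(X) · H(Y|X=·).
  X=α: p=0.6200, H(Y|X=α) = 1.2274
  X=β: p=0.3800, H(Y|X=β) = 1.3059
Weighted sum = 1.257 bits.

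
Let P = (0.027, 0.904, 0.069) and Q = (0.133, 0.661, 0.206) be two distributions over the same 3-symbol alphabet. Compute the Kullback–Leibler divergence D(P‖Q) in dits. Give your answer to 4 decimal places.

0.0714 dits

D(P‖Q) = Σ p·log₁₀(p/q).
  0.027·log₁₀(0.027/0.133) = -0.01870
  0.904·log₁₀(0.904/0.661) = 0.12291
  0.069·log₁₀(0.069/0.206) = -0.03278
D(P‖Q) = 0.0714 dits.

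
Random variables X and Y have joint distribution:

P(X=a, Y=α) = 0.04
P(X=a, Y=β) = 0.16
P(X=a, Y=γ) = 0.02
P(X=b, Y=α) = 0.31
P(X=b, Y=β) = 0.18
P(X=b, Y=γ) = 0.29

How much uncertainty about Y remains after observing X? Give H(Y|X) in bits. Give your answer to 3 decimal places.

1.448 bits

Chain rule: H(Y|X) = H(X,Y) − H(X).
Marginals: p(X) = (0.2200, 0.7800), p(Y) = (0.3500, 0.3400, 0.3100).
H(X,Y) = 2.2087 bits; H(X) = 0.7602 bits.
H(Y|X) = 2.2087 − 0.7602 = 1.448 bits.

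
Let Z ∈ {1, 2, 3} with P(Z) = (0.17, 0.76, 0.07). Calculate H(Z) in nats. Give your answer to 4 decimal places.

H(Z) = −Σ p·ln p.
  −(0.17)·ln(0.17) = 0.30123
  −(0.76)·ln(0.76) = 0.20857
  −(0.07)·ln(0.07) = 0.18615
Sum: 0.30123 + 0.20857 + 0.18615 = 0.6960 nats.

0.6960 nats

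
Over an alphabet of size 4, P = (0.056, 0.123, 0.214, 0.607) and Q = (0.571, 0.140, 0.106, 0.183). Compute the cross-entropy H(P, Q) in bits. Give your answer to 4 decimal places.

H(P,Q) = −Σ p·log₂ q.
  −0.056·log₂(0.571) = 0.04527
  −0.123·log₂(0.140) = 0.34889
  −0.214·log₂(0.106) = 0.69290
  −0.607·log₂(0.183) = 1.48720
H(P,Q) = 2.5743 bits.

2.5743 bits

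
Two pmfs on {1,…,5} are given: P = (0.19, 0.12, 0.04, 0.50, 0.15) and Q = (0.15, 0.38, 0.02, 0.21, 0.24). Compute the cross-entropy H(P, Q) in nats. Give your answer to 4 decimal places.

1.6274 nats

H(P,Q) = −Σ p·ln q.
  −0.19·ln(0.15) = 0.36045
  −0.12·ln(0.38) = 0.11611
  −0.04·ln(0.02) = 0.15648
  −0.50·ln(0.21) = 0.78032
  −0.15·ln(0.24) = 0.21407
H(P,Q) = 1.6274 nats.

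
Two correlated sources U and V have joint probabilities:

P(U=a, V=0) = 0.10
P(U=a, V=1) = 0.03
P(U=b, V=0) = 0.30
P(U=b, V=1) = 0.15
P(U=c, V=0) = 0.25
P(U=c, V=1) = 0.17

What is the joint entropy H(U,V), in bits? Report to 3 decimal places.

2.350 bits

H(U,V) = −Σ p(x,y)·log₂ p(x,y) over all 6 cells.
  cell (a,0): −0.10·log₂0.10 = 0.3322
  cell (a,1): −0.03·log₂0.03 = 0.1518
  cell (b,0): −0.30·log₂0.30 = 0.5211
  cell (b,1): −0.15·log₂0.15 = 0.4105
  cell (c,0): −0.25·log₂0.25 = 0.5000
  cell (c,1): −0.17·log₂0.17 = 0.4346
Sum = 2.350 bits.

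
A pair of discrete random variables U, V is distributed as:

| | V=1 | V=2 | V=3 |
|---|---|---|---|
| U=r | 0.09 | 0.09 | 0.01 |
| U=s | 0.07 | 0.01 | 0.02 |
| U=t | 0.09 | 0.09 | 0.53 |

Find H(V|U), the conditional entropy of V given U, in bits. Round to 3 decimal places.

Chain rule: H(V|U) = H(U,V) − H(U).
Marginals: p(U) = (0.1900, 0.1000, 0.7100), p(V) = (0.2500, 0.1900, 0.5600).
H(U,V) = 2.2504 bits; H(U) = 1.1382 bits.
H(V|U) = 2.2504 − 1.1382 = 1.112 bits.

1.112 bits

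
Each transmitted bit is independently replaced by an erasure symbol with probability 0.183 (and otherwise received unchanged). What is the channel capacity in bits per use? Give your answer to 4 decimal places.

Binary erasure channel: capacity C = 1 − ε.
C = 1 − 0.183 = 0.8170 bits per channel use.

0.8170 bits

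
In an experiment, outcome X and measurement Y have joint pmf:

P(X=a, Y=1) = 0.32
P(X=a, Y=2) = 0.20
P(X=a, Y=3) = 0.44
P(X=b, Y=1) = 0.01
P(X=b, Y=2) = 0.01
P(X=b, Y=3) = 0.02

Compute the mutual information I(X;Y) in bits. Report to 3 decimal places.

Marginals: p(X) = (0.9600, 0.0400), p(Y) = (0.3300, 0.2100, 0.4600).
I(X;Y) = H(X) + H(Y) − H(X,Y).
H(X) = 0.2423, H(Y) = 1.5160, H(X,Y) = 1.7573.
I(X;Y) = 0.2423 + 1.5160 − 1.7573 = 0.001 bits.

0.001 bits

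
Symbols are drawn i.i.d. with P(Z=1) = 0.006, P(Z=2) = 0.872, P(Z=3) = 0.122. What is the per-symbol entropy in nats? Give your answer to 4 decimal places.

0.4068 nats

H(Z) = −Σ p·ln p.
  −(0.006)·ln(0.006) = 0.03070
  −(0.872)·ln(0.872) = 0.11943
  −(0.122)·ln(0.122) = 0.25666
Sum: 0.03070 + 0.11943 + 0.25666 = 0.4068 nats.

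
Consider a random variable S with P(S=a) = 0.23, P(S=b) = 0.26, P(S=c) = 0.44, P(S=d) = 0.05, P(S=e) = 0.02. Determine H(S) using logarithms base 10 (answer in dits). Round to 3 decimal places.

0.555 dits

H(S) = −Σ p·log₁₀ p.
  −(0.23)·log₁₀(0.23) = 0.1468
  −(0.26)·log₁₀(0.26) = 0.1521
  −(0.44)·log₁₀(0.44) = 0.1569
  −(0.05)·log₁₀(0.05) = 0.0651
  −(0.02)·log₁₀(0.02) = 0.0340
Sum: 0.1468 + 0.1521 + 0.1569 + 0.0651 + 0.0340 = 0.555 dits.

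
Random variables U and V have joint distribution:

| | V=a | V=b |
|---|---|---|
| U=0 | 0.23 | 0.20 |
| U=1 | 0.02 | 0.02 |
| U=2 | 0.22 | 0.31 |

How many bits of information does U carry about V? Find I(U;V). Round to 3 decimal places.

Marginals: p(U) = (0.4300, 0.0400, 0.5300), p(V) = (0.4700, 0.5300).
I(U;V) = Σ p(x,y)·log₂[p(x,y)/(p(x)p(y))].
  (0,a): 0.23·log₂(1.1381) = 0.0429
  (0,b): 0.20·log₂(0.8776) = -0.0377
  (1,a): 0.02·log₂(1.0638) = 0.0018
  (1,b): 0.02·log₂(0.9434) = -0.0017
  (2,a): 0.22·log₂(0.8832) = -0.0394
  (2,b): 0.31·log₂(1.1036) = 0.0441
Sum = 0.010 bits.

0.010 bits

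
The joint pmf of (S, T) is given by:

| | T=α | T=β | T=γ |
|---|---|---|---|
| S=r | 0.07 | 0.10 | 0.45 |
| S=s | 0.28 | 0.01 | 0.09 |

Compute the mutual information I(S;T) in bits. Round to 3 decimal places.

Marginals: p(S) = (0.6200, 0.3800), p(T) = (0.3500, 0.1100, 0.5400).
I(S;T) = H(S) + H(T) − H(S,T).
H(S) = 0.9580, H(T) = 1.3604, H(S,T) = 2.0125.
I(S;T) = 0.9580 + 1.3604 − 2.0125 = 0.306 bits.

0.306 bits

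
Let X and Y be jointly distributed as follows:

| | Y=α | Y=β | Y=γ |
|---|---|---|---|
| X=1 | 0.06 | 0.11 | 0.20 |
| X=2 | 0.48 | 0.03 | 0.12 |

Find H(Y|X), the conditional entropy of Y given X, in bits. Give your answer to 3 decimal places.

Marginals: p(X) = (0.3700, 0.6300), p(Y) = (0.5400, 0.1400, 0.3200).
H(Y|X) = Σ p(X) · H(Y|X=·).
  X=1: p=0.3700, H(Y|X=1) = 1.4256
  X=2: p=0.6300, H(Y|X=2) = 0.9637
Weighted sum = 1.135 bits.

1.135 bits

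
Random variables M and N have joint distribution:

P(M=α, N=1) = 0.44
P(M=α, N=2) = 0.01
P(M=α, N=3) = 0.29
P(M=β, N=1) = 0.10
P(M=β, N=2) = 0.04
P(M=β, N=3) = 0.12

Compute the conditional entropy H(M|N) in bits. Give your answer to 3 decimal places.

Chain rule: H(M|N) = H(M,N) − H(N).
Marginals: p(M) = (0.7400, 0.2600), p(N) = (0.5400, 0.0500, 0.4100).
H(M,N) = 1.9905 bits; H(N) = 1.2235 bits.
H(M|N) = 1.9905 − 1.2235 = 0.767 bits.

0.767 bits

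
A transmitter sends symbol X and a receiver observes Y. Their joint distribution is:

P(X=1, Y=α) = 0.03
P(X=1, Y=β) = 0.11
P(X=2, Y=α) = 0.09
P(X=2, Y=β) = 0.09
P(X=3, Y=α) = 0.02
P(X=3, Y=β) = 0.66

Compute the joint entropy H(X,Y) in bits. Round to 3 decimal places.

1.636 bits

H(X,Y) = −Σ p(x,y)·log₂ p(x,y) over all 6 cells.
  cell (1,α): −0.03·log₂0.03 = 0.1518
  cell (1,β): −0.11·log₂0.11 = 0.3503
  cell (2,α): −0.09·log₂0.09 = 0.3127
  cell (2,β): −0.09·log₂0.09 = 0.3127
  cell (3,α): −0.02·log₂0.02 = 0.1129
  cell (3,β): −0.66·log₂0.66 = 0.3956
Sum = 1.636 bits.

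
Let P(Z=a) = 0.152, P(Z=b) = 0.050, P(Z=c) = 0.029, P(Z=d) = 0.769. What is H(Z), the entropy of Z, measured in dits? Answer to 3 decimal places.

0.322 dits

H(Z) = −Σ p·log₁₀ p.
  −(0.152)·log₁₀(0.152) = 0.1244
  −(0.050)·log₁₀(0.050) = 0.0651
  −(0.029)·log₁₀(0.029) = 0.0446
  −(0.769)·log₁₀(0.769) = 0.0877
Sum: 0.1244 + 0.0651 + 0.0446 + 0.0877 = 0.322 dits.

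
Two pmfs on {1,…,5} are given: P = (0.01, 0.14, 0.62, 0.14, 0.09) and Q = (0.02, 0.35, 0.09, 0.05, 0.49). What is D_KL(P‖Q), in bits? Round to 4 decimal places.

1.5191 bits

D(P‖Q) = Σ p·log₂(p/q).
  0.01·log₂(0.01/0.02) = -0.01000
  0.14·log₂(0.14/0.35) = -0.18507
  0.62·log₂(0.62/0.09) = 1.72625
  0.14·log₂(0.14/0.05) = 0.20796
  0.09·log₂(0.09/0.49) = -0.22003
D(P‖Q) = 1.5191 bits.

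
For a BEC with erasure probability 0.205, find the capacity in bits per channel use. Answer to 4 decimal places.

Binary erasure channel: capacity C = 1 − ε.
C = 1 − 0.205 = 0.7950 bits per channel use.

0.7950 bits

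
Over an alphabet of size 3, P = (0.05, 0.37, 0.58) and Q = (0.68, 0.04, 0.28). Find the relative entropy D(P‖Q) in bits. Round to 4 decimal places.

1.6086 bits

D(P‖Q) = Σ p·log₂(p/q).
  0.05·log₂(0.05/0.68) = -0.18828
  0.37·log₂(0.37/0.04) = 1.18750
  0.58·log₂(0.58/0.28) = 0.60936
D(P‖Q) = 1.6086 bits.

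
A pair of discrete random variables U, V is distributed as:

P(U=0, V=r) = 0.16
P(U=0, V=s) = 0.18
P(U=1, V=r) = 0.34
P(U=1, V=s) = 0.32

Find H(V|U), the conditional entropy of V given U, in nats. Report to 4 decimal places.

Chain rule: H(V|U) = H(U,V) − H(U).
Marginals: p(U) = (0.3400, 0.6600), p(V) = (0.5000, 0.5000).
H(U,V) = 1.3333 nats; H(U) = 0.6410 nats.
H(V|U) = 1.3333 − 0.6410 = 0.6923 nats.

0.6923 nats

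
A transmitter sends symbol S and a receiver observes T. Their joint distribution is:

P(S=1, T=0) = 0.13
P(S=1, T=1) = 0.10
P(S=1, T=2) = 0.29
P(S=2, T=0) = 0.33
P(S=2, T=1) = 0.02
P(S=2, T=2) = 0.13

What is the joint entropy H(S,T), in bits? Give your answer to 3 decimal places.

2.256 bits

H(S,T) = −Σ p(x,y)·log₂ p(x,y) over all 6 cells.
  cell (1,0): −0.13·log₂0.13 = 0.3826
  cell (1,1): −0.10·log₂0.10 = 0.3322
  cell (1,2): −0.29·log₂0.29 = 0.5179
  cell (2,0): −0.33·log₂0.33 = 0.5278
  cell (2,1): −0.02·log₂0.02 = 0.1129
  cell (2,2): −0.13·log₂0.13 = 0.3826
Sum = 2.256 bits.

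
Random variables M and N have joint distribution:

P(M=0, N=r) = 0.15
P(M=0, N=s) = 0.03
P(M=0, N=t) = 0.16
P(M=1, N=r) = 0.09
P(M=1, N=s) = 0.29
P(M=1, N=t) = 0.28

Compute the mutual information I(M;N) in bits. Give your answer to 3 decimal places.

0.136 bits

Marginals: p(M) = (0.3400, 0.6600), p(N) = (0.2400, 0.3200, 0.4400).
I(M;N) = Σ p(x,y)·log₂[p(x,y)/(p(x)p(y))].
  (0,r): 0.15·log₂(1.8382) = 0.1317
  (0,s): 0.03·log₂(0.2757) = -0.0558
  (0,t): 0.16·log₂(1.0695) = 0.0155
  (1,r): 0.09·log₂(0.5682) = -0.0734
  (1,s): 0.29·log₂(1.3731) = 0.1327
  (1,t): 0.28·log₂(0.9642) = -0.0147
Sum = 0.136 bits.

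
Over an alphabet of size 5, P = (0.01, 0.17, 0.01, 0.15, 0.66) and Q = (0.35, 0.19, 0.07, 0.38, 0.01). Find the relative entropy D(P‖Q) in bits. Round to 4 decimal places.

3.6815 bits

D(P‖Q) = Σ p·log₂(p/q).
  0.01·log₂(0.01/0.35) = -0.05129
  0.17·log₂(0.17/0.19) = -0.02728
  0.01·log₂(0.01/0.07) = -0.02807
  0.15·log₂(0.15/0.38) = -0.20116
  0.66·log₂(0.66/0.01) = 3.98930
D(P‖Q) = 3.6815 bits.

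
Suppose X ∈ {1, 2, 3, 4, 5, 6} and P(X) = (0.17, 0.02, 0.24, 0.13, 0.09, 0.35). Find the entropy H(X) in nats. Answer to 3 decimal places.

H(X) = −Σ p·ln p.
  −(0.17)·ln(0.17) = 0.3012
  −(0.02)·ln(0.02) = 0.0782
  −(0.24)·ln(0.24) = 0.3425
  −(0.13)·ln(0.13) = 0.2652
  −(0.09)·ln(0.09) = 0.2167
  −(0.35)·ln(0.35) = 0.3674
Sum: 0.3012 + 0.0782 + 0.3425 + 0.2652 + 0.2167 + 0.3674 = 1.571 nats.

1.571 nats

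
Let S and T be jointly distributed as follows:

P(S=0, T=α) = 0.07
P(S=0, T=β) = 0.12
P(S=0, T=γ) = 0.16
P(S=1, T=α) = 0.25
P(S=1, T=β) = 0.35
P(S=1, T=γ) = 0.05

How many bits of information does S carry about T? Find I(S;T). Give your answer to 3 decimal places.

Marginals: p(S) = (0.3500, 0.6500), p(T) = (0.3200, 0.4700, 0.2100).
I(S;T) = H(S) + H(T) − H(S,T).
H(S) = 0.9341, H(T) = 1.5108, H(S,T) = 2.3048.
I(S;T) = 0.9341 + 1.5108 − 2.3048 = 0.140 bits.

0.140 bits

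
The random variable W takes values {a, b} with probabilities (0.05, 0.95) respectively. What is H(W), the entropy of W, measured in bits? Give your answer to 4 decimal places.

0.2864 bits

H(W) = −Σ p·log₂ p.
  −(0.05)·log₂(0.05) = 0.21610
  −(0.95)·log₂(0.95) = 0.07030
Sum: 0.21610 + 0.07030 = 0.2864 bits.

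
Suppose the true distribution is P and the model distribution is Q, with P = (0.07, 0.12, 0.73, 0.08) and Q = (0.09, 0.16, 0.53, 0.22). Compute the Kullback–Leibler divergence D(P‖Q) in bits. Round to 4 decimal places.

D(P‖Q) = Σ p·log₂(p/q).
  0.07·log₂(0.07/0.09) = -0.02538
  0.12·log₂(0.12/0.16) = -0.04980
  0.73·log₂(0.73/0.53) = 0.33719
  0.08·log₂(0.08/0.22) = -0.11675
D(P‖Q) = 0.1453 bits.

0.1453 bits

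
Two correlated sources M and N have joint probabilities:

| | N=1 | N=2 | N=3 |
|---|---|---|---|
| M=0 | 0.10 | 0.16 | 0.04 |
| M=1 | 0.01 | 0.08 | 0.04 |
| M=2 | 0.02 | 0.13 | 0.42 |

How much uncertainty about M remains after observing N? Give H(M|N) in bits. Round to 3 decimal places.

1.092 bits

Marginals: p(M) = (0.3000, 0.1300, 0.5700), p(N) = (0.1300, 0.3700, 0.5000).
H(M|N) = Σ p(N) · H(M|N=·).
  N=1: p=0.1300, H(M|N=1) = 0.9913
  N=2: p=0.3700, H(M|N=2) = 1.5309
  N=3: p=0.5000, H(M|N=3) = 0.7943
Weighted sum = 1.092 bits.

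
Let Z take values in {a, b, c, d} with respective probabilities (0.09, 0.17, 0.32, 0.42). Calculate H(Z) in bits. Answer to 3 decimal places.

1.799 bits

H(Z) = −Σ p·log₂ p.
  −(0.09)·log₂(0.09) = 0.3127
  −(0.17)·log₂(0.17) = 0.4346
  −(0.32)·log₂(0.32) = 0.5260
  −(0.42)·log₂(0.42) = 0.5256
Sum: 0.3127 + 0.4346 + 0.5260 + 0.5256 = 1.799 bits.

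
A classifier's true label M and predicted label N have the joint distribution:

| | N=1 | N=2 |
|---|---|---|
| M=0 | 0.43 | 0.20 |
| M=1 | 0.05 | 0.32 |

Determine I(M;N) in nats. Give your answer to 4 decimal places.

0.1521 nats

Marginals: p(M) = (0.6300, 0.3700), p(N) = (0.4800, 0.5200).
I(M;N) = H(M) + H(N) − H(M,N).
H(M) = 0.6590, H(N) = 0.6923, H(M,N) = 1.1992.
I(M;N) = 0.6590 + 0.6923 − 1.1992 = 0.1521 nats.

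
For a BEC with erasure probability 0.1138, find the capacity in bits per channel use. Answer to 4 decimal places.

Binary erasure channel: capacity C = 1 − ε.
C = 1 − 0.1138 = 0.8862 bits per channel use.

0.8862 bits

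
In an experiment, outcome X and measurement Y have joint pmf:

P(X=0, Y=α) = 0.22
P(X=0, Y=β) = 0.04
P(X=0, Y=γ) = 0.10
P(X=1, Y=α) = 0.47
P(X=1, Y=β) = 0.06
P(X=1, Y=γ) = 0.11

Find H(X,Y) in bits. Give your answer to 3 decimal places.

H(X,Y) = −Σ p(x,y)·log₂ p(x,y) over all 6 cells.
  cell (0,α): −0.22·log₂0.22 = 0.4806
  cell (0,β): −0.04·log₂0.04 = 0.1858
  cell (0,γ): −0.10·log₂0.10 = 0.3322
  cell (1,α): −0.47·log₂0.47 = 0.5120
  cell (1,β): −0.06·log₂0.06 = 0.2435
  cell (1,γ): −0.11·log₂0.11 = 0.3503
Sum = 2.104 bits.

2.104 bits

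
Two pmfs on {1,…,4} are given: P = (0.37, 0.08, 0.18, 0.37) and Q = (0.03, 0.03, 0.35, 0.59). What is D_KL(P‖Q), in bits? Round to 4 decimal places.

1.0325 bits

D(P‖Q) = Σ p·log₂(p/q).
  0.37·log₂(0.37/0.03) = 1.34106
  0.08·log₂(0.08/0.03) = 0.11320
  0.18·log₂(0.18/0.35) = -0.17268
  0.37·log₂(0.37/0.59) = -0.24908
D(P‖Q) = 1.0325 bits.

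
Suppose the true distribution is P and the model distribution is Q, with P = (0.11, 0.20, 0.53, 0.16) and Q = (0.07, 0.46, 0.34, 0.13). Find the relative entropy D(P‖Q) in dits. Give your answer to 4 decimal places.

D(P‖Q) = Σ p·log₁₀(p/q).
  0.11·log₁₀(0.11/0.07) = 0.02159
  0.20·log₁₀(0.20/0.46) = -0.07235
  0.53·log₁₀(0.53/0.34) = 0.10218
  0.16·log₁₀(0.16/0.13) = 0.01443
D(P‖Q) = 0.0659 dits.

0.0659 dits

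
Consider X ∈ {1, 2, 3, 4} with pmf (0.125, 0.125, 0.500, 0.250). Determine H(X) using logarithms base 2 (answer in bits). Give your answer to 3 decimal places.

1.750 bits

H(X) = −Σ p·log₂ p.
  −(0.125)·log₂(0.125) = 0.3750
  −(0.125)·log₂(0.125) = 0.3750
  −(0.500)·log₂(0.500) = 0.5000
  −(0.250)·log₂(0.250) = 0.5000
Sum: 0.3750 + 0.3750 + 0.5000 + 0.5000 = 1.750 bits.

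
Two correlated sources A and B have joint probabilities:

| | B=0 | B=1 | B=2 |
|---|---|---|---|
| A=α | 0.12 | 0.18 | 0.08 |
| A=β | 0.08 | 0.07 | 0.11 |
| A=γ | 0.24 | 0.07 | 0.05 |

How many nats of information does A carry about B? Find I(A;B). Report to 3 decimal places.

0.079 nats

Marginals: p(A) = (0.3800, 0.2600, 0.3600), p(B) = (0.4400, 0.3200, 0.2400).
I(A;B) = H(A) + H(B) − H(A,B).
H(A) = 1.0857, H(B) = 1.0684, H(A,B) = 2.0746.
I(A;B) = 1.0857 + 1.0684 − 2.0746 = 0.079 nats.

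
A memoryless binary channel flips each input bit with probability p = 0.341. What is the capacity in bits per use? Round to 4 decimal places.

0.0742 bits

Binary symmetric channel: C = 1 − h₂(ε) where h₂ is the binary entropy function.
h₂(0.341) = −0.341·log₂0.341 − 0.659·log₂0.659 = 0.9258.
C = 1 − 0.9258 = 0.0742 bits per channel use.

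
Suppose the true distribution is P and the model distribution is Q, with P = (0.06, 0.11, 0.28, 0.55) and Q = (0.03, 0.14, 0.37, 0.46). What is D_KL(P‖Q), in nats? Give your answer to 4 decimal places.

0.0353 nats

D(P‖Q) = Σ p·ln(p/q).
  0.06·ln(0.06/0.03) = 0.04159
  0.11·ln(0.11/0.14) = -0.02653
  0.28·ln(0.28/0.37) = -0.07804
  0.55·ln(0.55/0.46) = 0.09828
D(P‖Q) = 0.0353 nats.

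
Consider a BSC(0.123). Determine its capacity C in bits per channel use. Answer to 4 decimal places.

Binary symmetric channel: C = 1 − h₂(ε) where h₂ is the binary entropy function.
h₂(0.123) = −0.123·log₂0.123 − 0.877·log₂0.877 = 0.5379.
C = 1 − 0.5379 = 0.4621 bits per channel use.

0.4621 bits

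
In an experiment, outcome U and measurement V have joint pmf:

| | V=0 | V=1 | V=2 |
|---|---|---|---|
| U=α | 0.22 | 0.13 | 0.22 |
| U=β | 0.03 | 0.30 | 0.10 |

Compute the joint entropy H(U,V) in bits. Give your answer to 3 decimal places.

2.349 bits

H(U,V) = −Σ p(x,y)·log₂ p(x,y) over all 6 cells.
  cell (α,0): −0.22·log₂0.22 = 0.4806
  cell (α,1): −0.13·log₂0.13 = 0.3826
  cell (α,2): −0.22·log₂0.22 = 0.4806
  cell (β,0): −0.03·log₂0.03 = 0.1518
  cell (β,1): −0.30·log₂0.30 = 0.5211
  cell (β,2): −0.10·log₂0.10 = 0.3322
Sum = 2.349 bits.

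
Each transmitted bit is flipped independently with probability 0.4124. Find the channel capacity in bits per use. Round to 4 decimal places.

0.0223 bits

Binary symmetric channel: C = 1 − h₂(ε) where h₂ is the binary entropy function.
h₂(0.4124) = −0.4124·log₂0.4124 − 0.5876·log₂0.5876 = 0.9777.
C = 1 − 0.9777 = 0.0223 bits per channel use.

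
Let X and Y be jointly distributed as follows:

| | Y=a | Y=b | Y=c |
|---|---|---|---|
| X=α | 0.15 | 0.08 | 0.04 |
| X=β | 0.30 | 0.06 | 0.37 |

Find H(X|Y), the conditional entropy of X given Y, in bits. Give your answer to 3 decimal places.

Marginals: p(X) = (0.2700, 0.7300), p(Y) = (0.4500, 0.1400, 0.4100).
H(X|Y) = Σ p(Y) · H(X|Y=·).
  Y=a: p=0.4500, H(X|Y=a) = 0.9183
  Y=b: p=0.1400, H(X|Y=b) = 0.9852
  Y=c: p=0.4100, H(X|Y=c) = 0.4612
Weighted sum = 0.740 bits.

0.740 bits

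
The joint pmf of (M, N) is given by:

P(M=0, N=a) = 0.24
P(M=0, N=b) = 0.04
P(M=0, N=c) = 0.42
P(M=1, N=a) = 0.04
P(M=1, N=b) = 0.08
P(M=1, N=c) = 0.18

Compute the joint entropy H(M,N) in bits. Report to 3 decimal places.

H(M,N) = −Σ p(x,y)·log₂ p(x,y) over all 6 cells.
  cell (0,a): −0.24·log₂0.24 = 0.4941
  cell (0,b): −0.04·log₂0.04 = 0.1858
  cell (0,c): −0.42·log₂0.42 = 0.5256
  cell (1,a): −0.04·log₂0.04 = 0.1858
  cell (1,b): −0.08·log₂0.08 = 0.2915
  cell (1,c): −0.18·log₂0.18 = 0.4453
Sum = 2.128 bits.

2.128 bits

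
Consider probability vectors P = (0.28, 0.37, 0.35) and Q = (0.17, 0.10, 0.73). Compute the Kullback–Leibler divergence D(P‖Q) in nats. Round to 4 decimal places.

0.3665 nats

D(P‖Q) = Σ p·ln(p/q).
  0.28·ln(0.28/0.17) = 0.13972
  0.37·ln(0.37/0.10) = 0.48408
  0.35·ln(0.35/0.73) = -0.25729
D(P‖Q) = 0.3665 nats.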